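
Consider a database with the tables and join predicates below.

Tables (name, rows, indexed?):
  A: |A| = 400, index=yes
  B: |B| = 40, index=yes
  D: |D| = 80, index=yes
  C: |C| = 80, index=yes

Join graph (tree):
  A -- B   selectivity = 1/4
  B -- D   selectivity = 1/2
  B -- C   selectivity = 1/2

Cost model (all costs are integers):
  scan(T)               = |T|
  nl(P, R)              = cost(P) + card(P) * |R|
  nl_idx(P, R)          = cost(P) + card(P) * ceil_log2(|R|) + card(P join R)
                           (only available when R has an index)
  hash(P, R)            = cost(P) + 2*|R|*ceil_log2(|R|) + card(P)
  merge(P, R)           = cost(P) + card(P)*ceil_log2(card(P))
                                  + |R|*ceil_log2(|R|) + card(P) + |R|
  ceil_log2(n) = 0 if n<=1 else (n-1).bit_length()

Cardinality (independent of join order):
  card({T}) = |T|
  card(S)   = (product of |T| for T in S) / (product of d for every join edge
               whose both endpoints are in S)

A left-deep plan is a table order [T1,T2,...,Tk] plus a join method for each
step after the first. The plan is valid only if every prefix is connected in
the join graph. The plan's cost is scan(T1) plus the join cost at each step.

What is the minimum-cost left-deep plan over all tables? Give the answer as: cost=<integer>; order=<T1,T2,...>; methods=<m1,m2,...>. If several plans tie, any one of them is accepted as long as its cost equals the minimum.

Selinger DP (subsets sized 1..n):
  {A}: scan cost=400, card=400
  {B}: scan cost=40, card=40
  {D}: scan cost=80, card=80
  {C}: scan cost=80, card=80
  {AB}: card=4000; try (B,hash)→1280, (A,merge)→4320, (A,nl_idx)→4400, (B,merge)→4680, (B,nl_idx)→6800, (A,hash)→7280 …(+2); best=1280 via (B,hash)
  {BD}: card=1600; try (B,hash)→640, (D,merge)→960, (B,merge)→1000, (D,hash)→1200, (D,nl_idx)→1920, (B,nl_idx)→2160 …(+2); best=640 via (B,hash)
  {BC}: card=1600; try (B,hash)→640, (C,merge)→960, (B,merge)→1000, (C,hash)→1200, (C,nl_idx)→1920, (B,nl_idx)→2160 …(+2); best=640 via (B,hash)
  {ABD}: card=160000; try (D,hash)→6400, (A,hash)→9440, (A,merge)→23840, (D,merge)→53920, (A,nl_idx)→175040, (D,nl_idx)→189280 …(+2); best=6400 via (D,hash)
  {ABC}: card=160000; try (C,hash)→6400, (A,hash)→9440, (A,merge)→23840, (C,merge)→53920, (A,nl_idx)→175040, (C,nl_idx)→189280 …(+2); best=6400 via (C,hash)
  {BCD}: card=64000; try (D,hash)→3360, (C,hash)→3360, (D,merge)→20480, (C,merge)→20480, (D,nl_idx)→75840, (C,nl_idx)→75840 …(+2); best=3360 via (D,hash)
  {ABCD}: card=6400000; try (A,hash)→74560, (D,hash)→167520, (C,hash)→167520, (A,merge)→1095360, (D,merge)→3047040, (C,merge)→3047040 …(+6); best=74560 via (A,hash)

cost=74560; order=C,B,D,A; methods=hash,hash,hash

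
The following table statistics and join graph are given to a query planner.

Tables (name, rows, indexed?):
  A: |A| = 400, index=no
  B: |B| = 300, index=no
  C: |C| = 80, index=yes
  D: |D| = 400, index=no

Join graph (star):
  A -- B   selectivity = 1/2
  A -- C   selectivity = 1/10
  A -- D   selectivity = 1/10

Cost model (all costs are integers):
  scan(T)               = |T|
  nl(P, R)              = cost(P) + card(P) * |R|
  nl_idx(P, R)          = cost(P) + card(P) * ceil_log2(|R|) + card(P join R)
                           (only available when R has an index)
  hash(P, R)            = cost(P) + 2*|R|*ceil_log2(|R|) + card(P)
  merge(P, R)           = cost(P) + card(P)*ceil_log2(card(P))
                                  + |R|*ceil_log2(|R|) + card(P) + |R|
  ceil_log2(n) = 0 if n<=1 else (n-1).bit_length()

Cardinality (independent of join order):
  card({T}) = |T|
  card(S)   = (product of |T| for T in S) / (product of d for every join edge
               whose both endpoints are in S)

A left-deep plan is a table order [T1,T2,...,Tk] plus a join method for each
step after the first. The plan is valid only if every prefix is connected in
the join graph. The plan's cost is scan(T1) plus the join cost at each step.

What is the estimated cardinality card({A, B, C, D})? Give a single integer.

Tables in S: A(400), B(300), C(80), D(400)
Edges inside S: A-B(d=2), A-C(d=10), A-D(d=10)
numerator = 400 * 300 * 80 * 400 = 3840000000
denominator = 2 * 10 * 10 = 200
card(S) = 3840000000 / 200 = 19200000

19200000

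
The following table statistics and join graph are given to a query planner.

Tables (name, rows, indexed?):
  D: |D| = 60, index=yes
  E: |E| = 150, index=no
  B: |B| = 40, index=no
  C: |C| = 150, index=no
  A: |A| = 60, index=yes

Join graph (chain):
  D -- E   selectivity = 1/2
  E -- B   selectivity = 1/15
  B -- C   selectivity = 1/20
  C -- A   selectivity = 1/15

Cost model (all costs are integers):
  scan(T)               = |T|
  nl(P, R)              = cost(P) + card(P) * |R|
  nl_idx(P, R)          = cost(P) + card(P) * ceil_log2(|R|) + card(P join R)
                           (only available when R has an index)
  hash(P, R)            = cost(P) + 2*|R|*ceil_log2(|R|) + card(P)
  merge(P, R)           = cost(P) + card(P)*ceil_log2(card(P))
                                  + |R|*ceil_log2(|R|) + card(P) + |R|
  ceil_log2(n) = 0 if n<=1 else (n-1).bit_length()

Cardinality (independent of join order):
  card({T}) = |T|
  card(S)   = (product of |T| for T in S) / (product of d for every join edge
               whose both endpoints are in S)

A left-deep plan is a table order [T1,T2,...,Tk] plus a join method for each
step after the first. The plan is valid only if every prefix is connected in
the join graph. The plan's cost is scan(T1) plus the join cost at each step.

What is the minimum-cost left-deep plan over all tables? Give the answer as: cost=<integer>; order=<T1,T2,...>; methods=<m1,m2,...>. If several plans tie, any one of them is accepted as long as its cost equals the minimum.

cost=18120; order=C,B,A,E,D; methods=hash,hash,hash,hash

Selinger DP (subsets sized 1..n):
  {D}: scan cost=60, card=60
  {E}: scan cost=150, card=150
  {B}: scan cost=40, card=40
  {C}: scan cost=150, card=150
  {A}: scan cost=60, card=60
  {DE}: card=4500; try (D,hash)→1020, (E,merge)→1830, (D,merge)→1920, (E,hash)→2520, (D,nl_idx)→5550, (E,nl)→9060 …(+1); best=1020 via (D,hash)
  {BE}: card=400; try (B,hash)→780, (E,merge)→1670, (B,merge)→1780, (E,hash)→2480, (E,nl)→6040, (B,nl)→6150; best=780 via (B,hash)
  {BC}: card=300; try (B,hash)→780, (C,merge)→1670, (B,merge)→1780, (C,hash)→2480, (C,nl)→6040, (B,nl)→6150; best=780 via (B,hash)
  {AC}: card=600; try (A,hash)→1020, (A,nl_idx)→1650, (C,merge)→1830, (A,merge)→1920, (C,hash)→2520, (C,nl)→9060 …(+1); best=1020 via (A,hash)
  {BDE}: card=12000; try (D,hash)→1900, (D,merge)→5200, (B,hash)→6000, (D,nl_idx)→15180, (D,nl)→24780, (B,merge)→64300 …(+1); best=1900 via (D,hash)
  {BCE}: card=3000; try (E,hash)→3480, (C,hash)→3580, (E,merge)→5130, (C,merge)→6130, (E,nl)→45780, (C,nl)→60780; best=3480 via (E,hash)
  {ABC}: card=1200; try (A,hash)→1800, (B,hash)→2100, (A,nl_idx)→3780, (A,merge)→4200, (B,merge)→7900, (A,nl)→18780 …(+1); best=1800 via (A,hash)
  {BCDE}: card=90000; try (D,hash)→7200, (C,hash)→16300, (D,merge)→42900, (D,nl_idx)→111480, (C,merge)→183250, (D,nl)→183480 …(+1); best=7200 via (D,hash)
  {ABCE}: card=12000; try (E,hash)→5400, (A,hash)→7200, (E,merge)→17550, (A,nl_idx)→33480, (A,merge)→42900, (E,nl)→181800 …(+1); best=5400 via (E,hash)
  {ABCDE}: card=360000; try (D,hash)→18120, (A,hash)→97920, (D,merge)→185820, (D,nl_idx)→437400, (D,nl)→725400, (A,nl_idx)→907200 …(+2); best=18120 via (D,hash)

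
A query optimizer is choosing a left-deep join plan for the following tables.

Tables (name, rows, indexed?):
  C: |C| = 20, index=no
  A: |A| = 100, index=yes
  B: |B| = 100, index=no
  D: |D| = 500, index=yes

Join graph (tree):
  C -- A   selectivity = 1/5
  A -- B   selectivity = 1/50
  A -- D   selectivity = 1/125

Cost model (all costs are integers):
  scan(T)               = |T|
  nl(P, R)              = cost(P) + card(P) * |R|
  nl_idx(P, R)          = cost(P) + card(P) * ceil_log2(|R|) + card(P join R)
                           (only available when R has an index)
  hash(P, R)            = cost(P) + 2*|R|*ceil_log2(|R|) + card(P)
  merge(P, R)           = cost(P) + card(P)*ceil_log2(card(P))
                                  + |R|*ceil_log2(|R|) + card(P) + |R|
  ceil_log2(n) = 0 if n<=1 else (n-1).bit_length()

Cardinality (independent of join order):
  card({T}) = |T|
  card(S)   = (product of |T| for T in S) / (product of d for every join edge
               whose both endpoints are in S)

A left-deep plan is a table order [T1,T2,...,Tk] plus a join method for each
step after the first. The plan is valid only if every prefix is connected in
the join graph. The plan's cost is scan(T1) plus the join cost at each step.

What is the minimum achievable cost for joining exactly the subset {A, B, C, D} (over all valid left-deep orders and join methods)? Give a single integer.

Selinger DP over subsets of {A,B,C,D}:
  {C}: scan cost=20, card=20
  {A}: scan cost=100, card=100
  {B}: scan cost=100, card=100
  {D}: scan cost=500, card=500
  {AC}: card=400; try (C,hash)→400, (A,nl_idx)→560, (A,merge)→940, (C,merge)→1020, (A,hash)→1440, (A,nl)→2020 …(+1); best=400 via (C,hash)
  {AB}: card=200; try (A,nl_idx)→1000, (B,hash)→1600, (A,hash)→1600, (B,merge)→1700, (A,merge)→1700, (B,nl)→10100 …(+1); best=1000 via (A,nl_idx)
  {AD}: card=400; try (D,nl_idx)→1400, (A,hash)→2400, (A,nl_idx)→4400, (D,merge)→5900, (A,merge)→6300, (D,hash)→9200 …(+2); best=1400 via (D,nl_idx)
  {ABC}: card=800; try (C,hash)→1400, (B,hash)→2200, (C,merge)→2920, (C,nl)→5000, (B,merge)→5200, (B,nl)→40400; best=1400 via (C,hash)
  {ACD}: card=1600; try (C,hash)→2000, (C,merge)→5520, (D,nl_idx)→5600, (D,merge)→9400, (C,nl)→9400, (D,hash)→9800 …(+1); best=2000 via (C,hash)
  {ABD}: card=800; try (B,hash)→3200, (D,nl_idx)→3600, (B,merge)→6200, (D,merge)→7800, (D,hash)→10200, (B,nl)→41400 …(+1); best=3200 via (B,hash)
  {ABCD}: card=3200; try (C,hash)→4200, (B,hash)→5000, (D,hash)→11200, (D,nl_idx)→11800, (C,merge)→12120, (D,merge)→15200 …(+4); best=4200 via (C,hash)

4200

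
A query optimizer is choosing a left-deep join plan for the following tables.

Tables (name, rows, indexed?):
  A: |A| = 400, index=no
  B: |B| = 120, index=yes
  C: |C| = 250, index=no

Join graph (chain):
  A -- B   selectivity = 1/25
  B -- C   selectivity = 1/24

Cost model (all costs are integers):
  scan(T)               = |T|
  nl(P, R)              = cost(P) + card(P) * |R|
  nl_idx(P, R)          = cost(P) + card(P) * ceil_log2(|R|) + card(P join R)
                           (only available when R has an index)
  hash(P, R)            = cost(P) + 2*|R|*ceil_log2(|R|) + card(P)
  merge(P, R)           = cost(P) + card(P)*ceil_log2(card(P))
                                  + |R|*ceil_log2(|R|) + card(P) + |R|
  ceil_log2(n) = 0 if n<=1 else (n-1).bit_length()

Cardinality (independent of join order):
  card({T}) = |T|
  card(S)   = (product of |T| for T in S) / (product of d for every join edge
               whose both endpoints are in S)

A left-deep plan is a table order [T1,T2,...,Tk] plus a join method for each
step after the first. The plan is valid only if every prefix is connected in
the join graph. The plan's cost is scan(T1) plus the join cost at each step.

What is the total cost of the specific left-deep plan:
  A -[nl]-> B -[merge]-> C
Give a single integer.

73690

step 1: scan A: cost=400, card=400
step 2: join B via nl
    card(P join B) = 400*120/(25) = 1920
    cost = 400 + 400*120 = 48400
step 3: join C via merge
    card(P join C) = 1920*250/(24) = 20000
    cost = 48400 + 1920*11 + 250*8 + 1920 + 250 = 73690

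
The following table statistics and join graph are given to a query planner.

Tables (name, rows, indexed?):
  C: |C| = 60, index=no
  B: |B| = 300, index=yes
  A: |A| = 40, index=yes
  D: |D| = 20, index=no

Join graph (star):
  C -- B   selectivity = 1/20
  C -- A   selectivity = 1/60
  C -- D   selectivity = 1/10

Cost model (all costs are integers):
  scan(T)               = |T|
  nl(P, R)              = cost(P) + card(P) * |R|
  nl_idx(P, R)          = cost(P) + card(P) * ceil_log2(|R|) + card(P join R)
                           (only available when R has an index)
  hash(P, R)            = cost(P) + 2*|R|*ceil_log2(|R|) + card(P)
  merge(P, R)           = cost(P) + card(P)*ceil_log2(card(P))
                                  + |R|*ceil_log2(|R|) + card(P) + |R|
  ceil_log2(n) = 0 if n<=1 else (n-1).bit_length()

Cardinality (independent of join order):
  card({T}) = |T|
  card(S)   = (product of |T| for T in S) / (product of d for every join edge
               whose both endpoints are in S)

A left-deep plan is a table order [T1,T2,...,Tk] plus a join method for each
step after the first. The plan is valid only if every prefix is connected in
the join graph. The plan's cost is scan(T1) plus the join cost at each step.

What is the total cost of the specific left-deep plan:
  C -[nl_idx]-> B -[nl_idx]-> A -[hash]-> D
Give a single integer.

8300

step 1: scan C: cost=60, card=60
step 2: join B via nl_idx
    card(P join B) = 60*300/(20) = 900
    cost = 60 + 60*9 + 900 = 1500
step 3: join A via nl_idx
    card(P join A) = 900*40/(60) = 600
    cost = 1500 + 900*6 + 600 = 7500
step 4: join D via hash
    card(P join D) = 600*20/(10) = 1200
    cost = 7500 + 2*20*5 + 600 = 8300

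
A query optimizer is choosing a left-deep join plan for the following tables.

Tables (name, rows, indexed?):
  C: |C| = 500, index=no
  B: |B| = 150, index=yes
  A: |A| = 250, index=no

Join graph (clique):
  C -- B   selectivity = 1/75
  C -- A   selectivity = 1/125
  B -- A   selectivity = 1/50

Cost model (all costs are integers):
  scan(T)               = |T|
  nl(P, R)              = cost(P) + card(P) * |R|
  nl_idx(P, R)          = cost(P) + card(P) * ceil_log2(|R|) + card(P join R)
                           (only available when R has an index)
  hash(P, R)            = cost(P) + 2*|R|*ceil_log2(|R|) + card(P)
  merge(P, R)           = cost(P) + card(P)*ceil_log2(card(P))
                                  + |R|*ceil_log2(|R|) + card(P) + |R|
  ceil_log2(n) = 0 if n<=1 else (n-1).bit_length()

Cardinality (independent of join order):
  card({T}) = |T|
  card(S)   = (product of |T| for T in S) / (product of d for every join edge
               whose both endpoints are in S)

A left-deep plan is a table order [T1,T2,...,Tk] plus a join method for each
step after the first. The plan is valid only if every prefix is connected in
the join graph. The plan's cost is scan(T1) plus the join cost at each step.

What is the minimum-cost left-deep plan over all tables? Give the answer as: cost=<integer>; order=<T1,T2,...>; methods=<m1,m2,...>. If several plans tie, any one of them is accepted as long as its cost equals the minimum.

Selinger DP (subsets sized 1..n):
  {C}: scan cost=500, card=500
  {B}: scan cost=150, card=150
  {A}: scan cost=250, card=250
  {BC}: card=1000; try (B,hash)→3400, (B,nl_idx)→5500, (C,merge)→6500, (B,merge)→6850, (C,hash)→9300, (C,nl)→75150 …(+1); best=3400 via (B,hash)
  {AC}: card=1000; try (A,hash)→5000, (C,merge)→7500, (A,merge)→7750, (C,hash)→9500, (C,nl)→125250, (A,nl)→125500; best=5000 via (A,hash)
  {AB}: card=750; try (B,hash)→2900, (B,nl_idx)→3000, (A,merge)→3750, (B,merge)→3850, (A,hash)→4300, (A,nl)→37650 …(+1); best=2900 via (B,hash)
  {ABC}: card=40; try (B,hash)→8400, (A,hash)→8400, (C,hash)→12650, (B,nl_idx)→13040, (C,merge)→16150, (A,merge)→16650 …(+4); best=8400 via (B,hash)

cost=8400; order=C,A,B; methods=hash,hash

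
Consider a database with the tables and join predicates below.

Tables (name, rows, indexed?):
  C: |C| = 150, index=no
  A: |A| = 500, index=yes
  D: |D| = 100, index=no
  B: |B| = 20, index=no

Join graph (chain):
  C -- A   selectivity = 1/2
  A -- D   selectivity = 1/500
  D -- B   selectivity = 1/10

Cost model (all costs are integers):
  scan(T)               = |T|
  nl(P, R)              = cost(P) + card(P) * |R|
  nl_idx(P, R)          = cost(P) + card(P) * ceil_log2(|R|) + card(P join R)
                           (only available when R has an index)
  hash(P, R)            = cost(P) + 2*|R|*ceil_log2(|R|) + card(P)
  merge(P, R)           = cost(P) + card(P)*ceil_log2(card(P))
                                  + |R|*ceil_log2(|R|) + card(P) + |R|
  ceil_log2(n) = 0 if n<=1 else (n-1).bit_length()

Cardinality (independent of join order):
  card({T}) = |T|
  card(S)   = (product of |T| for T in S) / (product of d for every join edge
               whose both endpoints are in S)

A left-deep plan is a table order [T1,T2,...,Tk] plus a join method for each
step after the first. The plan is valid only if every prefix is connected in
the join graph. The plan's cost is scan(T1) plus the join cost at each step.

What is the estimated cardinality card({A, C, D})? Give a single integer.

7500

Tables in S: A(500), C(150), D(100)
Edges inside S: C-A(d=2), A-D(d=500)
numerator = 500 * 150 * 100 = 7500000
denominator = 2 * 500 = 1000
card(S) = 7500000 / 1000 = 7500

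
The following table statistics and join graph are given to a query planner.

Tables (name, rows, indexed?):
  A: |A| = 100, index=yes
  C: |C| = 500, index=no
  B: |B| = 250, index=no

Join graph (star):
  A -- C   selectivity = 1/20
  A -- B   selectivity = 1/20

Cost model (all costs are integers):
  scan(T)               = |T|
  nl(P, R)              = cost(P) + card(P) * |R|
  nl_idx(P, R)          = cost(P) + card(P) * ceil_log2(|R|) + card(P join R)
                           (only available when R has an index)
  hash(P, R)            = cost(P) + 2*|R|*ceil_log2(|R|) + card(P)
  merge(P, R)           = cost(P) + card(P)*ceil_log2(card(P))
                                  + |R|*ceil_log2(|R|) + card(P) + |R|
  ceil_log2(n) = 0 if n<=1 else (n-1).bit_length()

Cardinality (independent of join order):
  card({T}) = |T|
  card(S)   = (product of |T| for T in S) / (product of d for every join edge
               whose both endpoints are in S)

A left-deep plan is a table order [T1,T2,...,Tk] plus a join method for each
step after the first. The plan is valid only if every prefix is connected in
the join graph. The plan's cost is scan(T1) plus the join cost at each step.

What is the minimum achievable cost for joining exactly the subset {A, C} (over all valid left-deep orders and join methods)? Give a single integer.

Selinger DP over subsets of {A,C}:
  {A}: scan cost=100, card=100
  {C}: scan cost=500, card=500
  {AC}: card=2500; try (A,hash)→2400, (C,merge)→5900, (A,merge)→6300, (A,nl_idx)→6500, (C,hash)→9200, (C,nl)→50100 …(+1); best=2400 via (A,hash)

2400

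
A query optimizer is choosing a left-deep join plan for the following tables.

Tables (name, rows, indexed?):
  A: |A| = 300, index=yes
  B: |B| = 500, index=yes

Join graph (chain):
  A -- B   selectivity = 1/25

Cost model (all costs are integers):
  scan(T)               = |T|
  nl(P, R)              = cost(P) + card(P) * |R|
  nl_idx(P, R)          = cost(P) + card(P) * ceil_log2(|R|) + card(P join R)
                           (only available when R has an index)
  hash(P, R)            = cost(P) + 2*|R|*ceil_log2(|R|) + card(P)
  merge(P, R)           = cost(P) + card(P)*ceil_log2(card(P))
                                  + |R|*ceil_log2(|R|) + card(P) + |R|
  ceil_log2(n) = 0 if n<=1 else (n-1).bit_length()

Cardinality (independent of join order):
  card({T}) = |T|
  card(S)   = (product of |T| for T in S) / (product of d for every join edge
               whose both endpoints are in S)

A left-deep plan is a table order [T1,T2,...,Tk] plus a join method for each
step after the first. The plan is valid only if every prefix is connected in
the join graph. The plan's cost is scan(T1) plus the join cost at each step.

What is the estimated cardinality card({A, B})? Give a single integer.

Tables in S: A(300), B(500)
Edges inside S: A-B(d=25)
numerator = 300 * 500 = 150000
denominator = 25 = 25
card(S) = 150000 / 25 = 6000

6000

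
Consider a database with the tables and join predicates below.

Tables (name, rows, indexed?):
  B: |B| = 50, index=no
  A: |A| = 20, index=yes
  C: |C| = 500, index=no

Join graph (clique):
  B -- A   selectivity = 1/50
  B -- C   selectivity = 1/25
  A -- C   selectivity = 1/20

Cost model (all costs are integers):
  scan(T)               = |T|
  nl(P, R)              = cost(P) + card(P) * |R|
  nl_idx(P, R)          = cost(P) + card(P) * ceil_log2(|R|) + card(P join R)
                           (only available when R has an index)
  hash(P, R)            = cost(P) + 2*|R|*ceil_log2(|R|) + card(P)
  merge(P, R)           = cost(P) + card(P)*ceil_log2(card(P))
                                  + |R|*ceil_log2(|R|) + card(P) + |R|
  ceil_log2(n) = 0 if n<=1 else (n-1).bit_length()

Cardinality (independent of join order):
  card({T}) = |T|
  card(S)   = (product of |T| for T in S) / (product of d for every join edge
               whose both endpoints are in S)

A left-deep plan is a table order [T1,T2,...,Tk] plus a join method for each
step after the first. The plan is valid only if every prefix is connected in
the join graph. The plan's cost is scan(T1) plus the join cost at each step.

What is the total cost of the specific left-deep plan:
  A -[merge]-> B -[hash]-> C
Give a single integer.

step 1: scan A: cost=20, card=20
step 2: join B via merge
    card(P join B) = 20*50/(50) = 20
    cost = 20 + 20*5 + 50*6 + 20 + 50 = 490
step 3: join C via hash
    card(P join C) = 20*500/(25*20) = 20
    cost = 490 + 2*500*9 + 20 = 9510

9510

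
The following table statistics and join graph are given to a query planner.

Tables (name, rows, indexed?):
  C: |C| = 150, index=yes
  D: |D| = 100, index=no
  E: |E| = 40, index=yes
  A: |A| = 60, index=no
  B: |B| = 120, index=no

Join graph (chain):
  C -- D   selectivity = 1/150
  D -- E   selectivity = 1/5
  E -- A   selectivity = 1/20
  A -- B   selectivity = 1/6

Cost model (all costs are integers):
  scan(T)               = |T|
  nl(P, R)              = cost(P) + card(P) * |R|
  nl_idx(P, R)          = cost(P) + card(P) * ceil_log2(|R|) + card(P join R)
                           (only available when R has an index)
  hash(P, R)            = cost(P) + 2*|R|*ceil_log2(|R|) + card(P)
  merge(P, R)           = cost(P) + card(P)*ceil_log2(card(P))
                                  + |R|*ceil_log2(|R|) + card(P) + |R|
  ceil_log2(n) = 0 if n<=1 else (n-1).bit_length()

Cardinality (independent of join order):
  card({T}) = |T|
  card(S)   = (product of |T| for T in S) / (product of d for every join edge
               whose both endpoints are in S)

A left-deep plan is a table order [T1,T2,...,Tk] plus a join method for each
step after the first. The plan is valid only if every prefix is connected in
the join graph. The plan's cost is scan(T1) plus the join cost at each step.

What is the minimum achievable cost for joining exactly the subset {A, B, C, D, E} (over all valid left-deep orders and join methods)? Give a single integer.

Selinger DP over subsets of {A,B,C,D,E}:
  {C}: scan cost=150, card=150
  {D}: scan cost=100, card=100
  {E}: scan cost=40, card=40
  {A}: scan cost=60, card=60
  {B}: scan cost=120, card=120
  {CD}: card=100; try (C,nl_idx)→1000, (D,hash)→1700, (C,merge)→2250, (D,merge)→2300, (C,hash)→2600, (C,nl)→15100 …(+1); best=1000 via (C,nl_idx)
  {DE}: card=800; try (E,hash)→680, (D,merge)→1120, (E,merge)→1180, (D,hash)→1480, (E,nl_idx)→1500, (D,nl)→4040 …(+1); best=680 via (E,hash)
  {AE}: card=120; try (E,nl_idx)→540, (E,hash)→600, (A,merge)→740, (E,merge)→760, (A,hash)→800, (A,nl)→2440 …(+1); best=540 via (E,nl_idx)
  {AB}: card=1200; try (A,hash)→960, (B,merge)→1440, (A,merge)→1500, (B,hash)→1800, (B,nl)→7260, (A,nl)→7320; best=960 via (A,hash)
  {CDE}: card=800; try (E,hash)→1580, (E,merge)→2080, (E,nl_idx)→2400, (C,hash)→3880, (E,nl)→5000, (C,nl_idx)→7880 …(+2); best=1580 via (E,hash)
  {ADE}: card=2400; try (D,hash)→2060, (A,hash)→2200, (D,merge)→2300, (A,merge)→9900, (D,nl)→12540, (A,nl)→48680; best=2060 via (D,hash)
  {ABE}: card=2400; try (B,hash)→2340, (B,merge)→2460, (E,hash)→2640, (E,nl_idx)→10560, (B,nl)→14940, (E,merge)→15640 …(+1); best=2340 via (B,hash)
  {ACDE}: card=2400; try (A,hash)→3100, (C,hash)→6860, (A,merge)→10800, (C,nl_idx)→23660, (C,merge)→34610, (A,nl)→49580 …(+1); best=3100 via (A,hash)
  {ABDE}: card=48000; try (D,hash)→6140, (B,hash)→6140, (B,merge)→34220, (D,merge)→34340, (D,nl)→242340, (B,nl)→290060; best=6140 via (D,hash)
  {ABCDE}: card=48000; try (B,hash)→7180, (B,merge)→35260, (C,hash)→56540, (B,nl)→291100, (C,nl_idx)→438140, (C,merge)→823490 …(+1); best=7180 via (B,hash)

7180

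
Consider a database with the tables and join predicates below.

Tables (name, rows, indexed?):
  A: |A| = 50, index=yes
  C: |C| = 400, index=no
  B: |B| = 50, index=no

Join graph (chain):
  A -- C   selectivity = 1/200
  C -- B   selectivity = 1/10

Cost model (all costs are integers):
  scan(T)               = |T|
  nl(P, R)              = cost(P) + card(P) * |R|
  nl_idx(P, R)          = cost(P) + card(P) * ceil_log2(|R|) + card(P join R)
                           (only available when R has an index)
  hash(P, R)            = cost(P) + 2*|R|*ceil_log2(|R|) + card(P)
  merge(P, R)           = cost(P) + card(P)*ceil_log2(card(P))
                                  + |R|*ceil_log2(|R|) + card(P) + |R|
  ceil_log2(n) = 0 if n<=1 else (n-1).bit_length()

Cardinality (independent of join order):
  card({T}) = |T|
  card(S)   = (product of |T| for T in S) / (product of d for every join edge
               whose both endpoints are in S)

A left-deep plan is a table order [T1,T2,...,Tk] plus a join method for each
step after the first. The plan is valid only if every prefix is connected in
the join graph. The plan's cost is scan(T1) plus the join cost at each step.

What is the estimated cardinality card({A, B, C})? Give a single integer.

500

Tables in S: A(50), B(50), C(400)
Edges inside S: A-C(d=200), C-B(d=10)
numerator = 50 * 50 * 400 = 1000000
denominator = 200 * 10 = 2000
card(S) = 1000000 / 2000 = 500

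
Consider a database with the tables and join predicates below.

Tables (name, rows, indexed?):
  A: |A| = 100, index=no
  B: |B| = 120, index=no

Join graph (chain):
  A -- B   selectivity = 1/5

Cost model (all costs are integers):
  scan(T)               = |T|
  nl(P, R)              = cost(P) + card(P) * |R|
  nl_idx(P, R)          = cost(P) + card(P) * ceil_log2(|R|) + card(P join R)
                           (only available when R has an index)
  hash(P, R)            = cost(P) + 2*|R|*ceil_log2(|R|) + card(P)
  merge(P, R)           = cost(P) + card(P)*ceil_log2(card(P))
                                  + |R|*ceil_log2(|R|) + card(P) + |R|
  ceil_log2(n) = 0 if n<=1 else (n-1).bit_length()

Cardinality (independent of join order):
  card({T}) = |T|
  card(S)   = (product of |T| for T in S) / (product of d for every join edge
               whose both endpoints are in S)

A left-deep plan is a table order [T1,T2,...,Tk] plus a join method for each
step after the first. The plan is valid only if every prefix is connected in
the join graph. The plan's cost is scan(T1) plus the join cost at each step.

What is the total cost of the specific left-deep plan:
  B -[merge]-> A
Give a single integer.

1880

step 1: scan B: cost=120, card=120
step 2: join A via merge
    card(P join A) = 120*100/(5) = 2400
    cost = 120 + 120*7 + 100*7 + 120 + 100 = 1880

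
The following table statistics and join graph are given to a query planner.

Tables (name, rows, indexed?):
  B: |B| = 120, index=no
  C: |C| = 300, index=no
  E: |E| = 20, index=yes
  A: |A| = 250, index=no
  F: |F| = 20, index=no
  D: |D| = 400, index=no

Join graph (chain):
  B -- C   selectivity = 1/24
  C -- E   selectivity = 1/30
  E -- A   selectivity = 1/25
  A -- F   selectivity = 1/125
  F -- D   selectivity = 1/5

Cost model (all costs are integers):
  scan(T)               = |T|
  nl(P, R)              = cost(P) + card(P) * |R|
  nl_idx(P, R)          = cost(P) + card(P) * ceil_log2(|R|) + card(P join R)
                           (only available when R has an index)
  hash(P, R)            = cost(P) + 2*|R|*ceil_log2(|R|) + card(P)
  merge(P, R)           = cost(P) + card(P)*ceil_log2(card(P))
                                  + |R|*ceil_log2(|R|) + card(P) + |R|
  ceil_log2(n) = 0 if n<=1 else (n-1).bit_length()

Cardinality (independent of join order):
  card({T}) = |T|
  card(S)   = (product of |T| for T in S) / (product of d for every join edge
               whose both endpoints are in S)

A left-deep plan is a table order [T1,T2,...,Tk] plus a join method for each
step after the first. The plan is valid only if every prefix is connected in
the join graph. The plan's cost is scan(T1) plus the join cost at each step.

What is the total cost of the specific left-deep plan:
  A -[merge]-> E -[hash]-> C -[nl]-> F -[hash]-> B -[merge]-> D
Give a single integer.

step 1: scan A: cost=250, card=250
step 2: join E via merge
    card(P join E) = 250*20/(25) = 200
    cost = 250 + 250*8 + 20*5 + 250 + 20 = 2620
step 3: join C via hash
    card(P join C) = 200*300/(30) = 2000
    cost = 2620 + 2*300*9 + 200 = 8220
step 4: join F via nl
    card(P join F) = 2000*20/(125) = 320
    cost = 8220 + 2000*20 = 48220
step 5: join B via hash
    card(P join B) = 320*120/(24) = 1600
    cost = 48220 + 2*120*7 + 320 = 50220
step 6: join D via merge
    card(P join D) = 1600*400/(5) = 128000
    cost = 50220 + 1600*11 + 400*9 + 1600 + 400 = 73420

73420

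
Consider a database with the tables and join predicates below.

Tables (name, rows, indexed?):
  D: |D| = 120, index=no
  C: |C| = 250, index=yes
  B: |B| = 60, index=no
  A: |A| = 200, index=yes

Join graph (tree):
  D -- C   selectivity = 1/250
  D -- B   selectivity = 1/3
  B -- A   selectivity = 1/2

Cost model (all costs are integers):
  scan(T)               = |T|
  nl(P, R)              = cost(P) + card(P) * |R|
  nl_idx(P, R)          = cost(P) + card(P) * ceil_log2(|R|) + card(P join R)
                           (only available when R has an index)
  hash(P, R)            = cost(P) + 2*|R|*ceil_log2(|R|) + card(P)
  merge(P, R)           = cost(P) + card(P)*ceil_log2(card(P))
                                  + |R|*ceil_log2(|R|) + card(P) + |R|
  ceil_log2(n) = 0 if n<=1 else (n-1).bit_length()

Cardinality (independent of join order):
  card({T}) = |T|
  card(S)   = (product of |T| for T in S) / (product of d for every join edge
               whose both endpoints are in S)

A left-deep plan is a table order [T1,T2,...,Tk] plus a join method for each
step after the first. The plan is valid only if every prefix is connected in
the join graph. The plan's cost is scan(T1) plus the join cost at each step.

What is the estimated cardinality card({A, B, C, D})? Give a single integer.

Tables in S: A(200), B(60), C(250), D(120)
Edges inside S: D-C(d=250), D-B(d=3), B-A(d=2)
numerator = 200 * 60 * 250 * 120 = 360000000
denominator = 250 * 3 * 2 = 1500
card(S) = 360000000 / 1500 = 240000

240000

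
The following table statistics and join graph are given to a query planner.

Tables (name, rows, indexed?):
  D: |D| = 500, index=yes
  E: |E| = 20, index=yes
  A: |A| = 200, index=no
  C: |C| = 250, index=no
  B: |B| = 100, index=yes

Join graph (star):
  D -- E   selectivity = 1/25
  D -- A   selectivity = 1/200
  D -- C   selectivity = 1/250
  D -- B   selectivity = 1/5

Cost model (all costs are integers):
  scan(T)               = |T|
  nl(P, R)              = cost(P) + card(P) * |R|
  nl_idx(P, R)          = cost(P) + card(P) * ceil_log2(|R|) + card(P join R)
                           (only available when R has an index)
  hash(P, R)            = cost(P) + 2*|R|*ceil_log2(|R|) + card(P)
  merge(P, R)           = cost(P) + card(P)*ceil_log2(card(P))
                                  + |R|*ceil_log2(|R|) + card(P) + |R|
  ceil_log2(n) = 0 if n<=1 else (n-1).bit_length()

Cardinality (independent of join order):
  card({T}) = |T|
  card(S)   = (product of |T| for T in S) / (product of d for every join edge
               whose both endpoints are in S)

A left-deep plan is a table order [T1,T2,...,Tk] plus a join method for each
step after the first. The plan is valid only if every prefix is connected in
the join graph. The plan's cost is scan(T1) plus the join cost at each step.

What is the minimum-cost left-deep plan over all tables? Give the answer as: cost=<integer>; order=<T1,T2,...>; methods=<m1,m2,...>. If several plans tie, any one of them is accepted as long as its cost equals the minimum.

Selinger DP (subsets sized 1..n):
  {D}: scan cost=500, card=500
  {E}: scan cost=20, card=20
  {A}: scan cost=200, card=200
  {C}: scan cost=250, card=250
  {B}: scan cost=100, card=100
  {DE}: card=400; try (D,nl_idx)→600, (E,hash)→1200, (E,nl_idx)→3400, (D,merge)→5140, (E,merge)→5620, (D,hash)→9040 …(+2); best=600 via (D,nl_idx)
  {AD}: card=500; try (D,nl_idx)→2500, (A,hash)→4200, (D,merge)→7000, (A,merge)→7300, (D,hash)→9400, (D,nl)→100200 …(+1); best=2500 via (D,nl_idx)
  {CD}: card=500; try (D,nl_idx)→3000, (C,hash)→5000, (D,merge)→7500, (C,merge)→7750, (D,hash)→9500, (D,nl)→125250 …(+1); best=3000 via (D,nl_idx)
  {BD}: card=10000; try (B,hash)→2400, (D,merge)→5900, (B,merge)→6300, (D,hash)→9200, (D,nl_idx)→11000, (B,nl_idx)→14000 …(+2); best=2400 via (B,hash)
  {ADE}: card=400; try (E,hash)→3200, (A,hash)→4200, (E,nl_idx)→5400, (A,merge)→6400, (E,merge)→7620, (E,nl)→12500 …(+1); best=3200 via (E,hash)
  {CDE}: card=400; try (E,hash)→3700, (C,hash)→5000, (E,nl_idx)→5900, (C,merge)→6850, (E,merge)→8120, (E,nl)→13000 …(+1); best=3700 via (E,hash)
  {BDE}: card=8000; try (B,hash)→2400, (B,merge)→5400, (B,nl_idx)→11400, (E,hash)→12600, (B,nl)→40600, (E,nl_idx)→60400 …(+2); best=2400 via (B,hash)
  {ACD}: card=500; try (A,hash)→6700, (C,hash)→7000, (C,merge)→9750, (A,merge)→9800, (A,nl)→103000, (C,nl)→127500; best=6700 via (A,hash)
  {ABD}: card=10000; try (B,hash)→4400, (B,merge)→8300, (A,hash)→15600, (B,nl_idx)→16000, (B,nl)→52500, (A,merge)→154200 …(+1); best=4400 via (B,hash)
  {BCD}: card=10000; try (B,hash)→4900, (B,merge)→8800, (C,hash)→16400, (B,nl_idx)→16500, (B,nl)→53000, (C,merge)→154650 …(+1); best=4900 via (B,hash)
  {ACDE}: card=400; try (A,hash)→7300, (E,hash)→7400, (C,hash)→7600, (C,merge)→9450, (A,merge)→9500, (E,nl_idx)→9600 …(+4); best=7300 via (A,hash)
  {ABDE}: card=8000; try (B,hash)→5000, (B,merge)→8000, (A,hash)→13600, (B,nl_idx)→14000, (E,hash)→14600, (B,nl)→43200 …(+5); best=5000 via (B,hash)
  {BCDE}: card=8000; try (B,hash)→5500, (B,merge)→8500, (C,hash)→14400, (B,nl_idx)→14500, (E,hash)→15100, (B,nl)→43700 …(+5); best=5500 via (B,hash)
  {ABCD}: card=10000; try (B,hash)→8600, (B,merge)→12500, (A,hash)→18100, (C,hash)→18400, (B,nl_idx)→20200, (B,nl)→56700 …(+4); best=8600 via (B,hash)
  {ABCDE}: card=8000; try (B,hash)→9100, (B,merge)→12100, (A,hash)→16700, (C,hash)→17000, (B,nl_idx)→18100, (E,hash)→18800 …(+8); best=9100 via (B,hash)

cost=9100; order=C,D,E,A,B; methods=nl_idx,hash,hash,hash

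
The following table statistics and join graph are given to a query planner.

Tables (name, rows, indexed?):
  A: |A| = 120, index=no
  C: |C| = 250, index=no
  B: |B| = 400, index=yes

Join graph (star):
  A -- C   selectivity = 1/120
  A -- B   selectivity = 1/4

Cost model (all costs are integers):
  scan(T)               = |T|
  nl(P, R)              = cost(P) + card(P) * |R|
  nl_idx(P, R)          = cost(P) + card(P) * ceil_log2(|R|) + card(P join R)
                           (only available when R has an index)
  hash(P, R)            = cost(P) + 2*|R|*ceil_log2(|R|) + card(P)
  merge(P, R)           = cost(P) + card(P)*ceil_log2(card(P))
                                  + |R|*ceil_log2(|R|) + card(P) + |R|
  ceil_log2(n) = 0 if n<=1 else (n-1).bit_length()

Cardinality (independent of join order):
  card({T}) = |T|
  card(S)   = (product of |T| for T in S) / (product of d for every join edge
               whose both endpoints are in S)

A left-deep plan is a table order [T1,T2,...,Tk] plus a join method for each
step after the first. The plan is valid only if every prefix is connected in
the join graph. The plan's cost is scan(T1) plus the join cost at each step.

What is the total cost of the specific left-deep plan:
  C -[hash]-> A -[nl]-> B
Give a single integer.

102180

step 1: scan C: cost=250, card=250
step 2: join A via hash
    card(P join A) = 250*120/(120) = 250
    cost = 250 + 2*120*7 + 250 = 2180
step 3: join B via nl
    card(P join B) = 250*400/(4) = 25000
    cost = 2180 + 250*400 = 102180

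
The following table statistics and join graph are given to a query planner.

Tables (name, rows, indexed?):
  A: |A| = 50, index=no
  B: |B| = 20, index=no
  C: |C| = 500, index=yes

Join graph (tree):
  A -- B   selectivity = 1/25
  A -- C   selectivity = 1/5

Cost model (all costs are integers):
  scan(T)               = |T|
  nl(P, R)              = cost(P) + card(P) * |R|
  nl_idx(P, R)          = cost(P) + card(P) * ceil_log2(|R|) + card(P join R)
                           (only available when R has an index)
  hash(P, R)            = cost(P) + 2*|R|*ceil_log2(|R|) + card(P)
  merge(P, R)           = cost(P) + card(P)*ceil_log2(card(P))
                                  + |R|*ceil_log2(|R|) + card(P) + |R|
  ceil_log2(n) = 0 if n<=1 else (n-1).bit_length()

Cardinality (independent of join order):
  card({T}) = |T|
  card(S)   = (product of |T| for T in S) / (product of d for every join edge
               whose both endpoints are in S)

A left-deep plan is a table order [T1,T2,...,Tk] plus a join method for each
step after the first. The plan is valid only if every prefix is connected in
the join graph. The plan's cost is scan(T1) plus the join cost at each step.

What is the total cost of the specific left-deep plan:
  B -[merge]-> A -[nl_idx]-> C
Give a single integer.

step 1: scan B: cost=20, card=20
step 2: join A via merge
    card(P join A) = 20*50/(25) = 40
    cost = 20 + 20*5 + 50*6 + 20 + 50 = 490
step 3: join C via nl_idx
    card(P join C) = 40*500/(5) = 4000
    cost = 490 + 40*9 + 4000 = 4850

4850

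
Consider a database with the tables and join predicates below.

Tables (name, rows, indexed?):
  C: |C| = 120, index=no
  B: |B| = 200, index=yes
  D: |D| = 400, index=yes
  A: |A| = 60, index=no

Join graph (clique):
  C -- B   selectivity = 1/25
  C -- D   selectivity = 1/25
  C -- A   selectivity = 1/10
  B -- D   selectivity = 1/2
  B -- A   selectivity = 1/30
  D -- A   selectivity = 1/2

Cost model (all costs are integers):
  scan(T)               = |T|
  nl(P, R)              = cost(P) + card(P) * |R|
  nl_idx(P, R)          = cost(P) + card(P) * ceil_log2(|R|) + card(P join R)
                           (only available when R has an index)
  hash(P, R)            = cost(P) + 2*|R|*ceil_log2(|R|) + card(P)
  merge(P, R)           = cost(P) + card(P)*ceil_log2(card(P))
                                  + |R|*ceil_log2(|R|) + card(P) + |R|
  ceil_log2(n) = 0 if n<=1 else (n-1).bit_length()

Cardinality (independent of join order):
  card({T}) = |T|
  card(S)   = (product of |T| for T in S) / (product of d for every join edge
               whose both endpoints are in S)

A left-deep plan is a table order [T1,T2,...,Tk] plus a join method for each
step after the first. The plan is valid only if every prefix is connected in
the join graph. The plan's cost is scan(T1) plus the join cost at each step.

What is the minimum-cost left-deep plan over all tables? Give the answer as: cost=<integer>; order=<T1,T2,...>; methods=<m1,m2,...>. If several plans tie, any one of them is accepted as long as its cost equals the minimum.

Selinger DP (subsets sized 1..n):
  {C}: scan cost=120, card=120
  {B}: scan cost=200, card=200
  {D}: scan cost=400, card=400
  {A}: scan cost=60, card=60
  {BC}: card=960; try (B,nl_idx)→2040, (C,hash)→2080, (B,merge)→2880, (C,merge)→2960, (B,hash)→3440, (B,nl)→24120 …(+1); best=2040 via (B,nl_idx)
  {CD}: card=1920; try (C,hash)→2480, (D,nl_idx)→3120, (D,merge)→5080, (C,merge)→5360, (D,hash)→7440, (D,nl)→48120 …(+1); best=2480 via (C,hash)
  {AC}: card=720; try (A,hash)→960, (C,merge)→1440, (A,merge)→1500, (C,hash)→1800, (C,nl)→7260, (A,nl)→7320; best=960 via (A,hash)
  {BD}: card=40000; try (B,hash)→4000, (D,merge)→6000, (B,merge)→6200, (D,hash)→7600, (D,nl_idx)→42000, (B,nl_idx)→43600 …(+2); best=4000 via (B,hash)
  {AB}: card=400; try (B,nl_idx)→940, (A,hash)→1120, (B,merge)→2280, (A,merge)→2420, (B,hash)→3320, (B,nl)→12060 …(+1); best=940 via (B,nl_idx)
  {AD}: card=12000; try (A,hash)→1520, (D,merge)→4480, (A,merge)→4820, (D,hash)→7320, (D,nl_idx)→12600, (D,nl)→24060 …(+1); best=1520 via (A,hash)
  {BCD}: card=7680; try (B,hash)→7600, (D,hash)→10200, (D,merge)→16600, (D,nl_idx)→18360, (B,nl_idx)→25520, (B,merge)→27320 …(+5); best=7600 via (B,hash)
  {ABC}: card=192; try (C,hash)→3020, (A,hash)→3720, (B,hash)→4880, (C,merge)→5900, (B,nl_idx)→6912, (B,merge)→10680 …(+4); best=3020 via (C,hash)
  {ACD}: card=5760; try (A,hash)→5120, (D,hash)→8880, (D,merge)→12880, (D,nl_idx)→13200, (C,hash)→15200, (A,merge)→25940 …(+4); best=5120 via (A,hash)
  {ABD}: card=40000; try (D,hash)→8540, (D,merge)→8940, (B,hash)→16720, (D,nl_idx)→44540, (A,hash)→44720, (B,nl_idx)→137520 …(+5); best=8540 via (D,hash)
  {ABCD}: card=768; try (D,nl_idx)→5516, (D,merge)→8748, (D,hash)→10412, (B,hash)→14080, (A,hash)→16000, (C,hash)→50220 …(+8); best=5516 via (D,nl_idx)

cost=5516; order=A,B,C,D; methods=nl_idx,hash,nl_idx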